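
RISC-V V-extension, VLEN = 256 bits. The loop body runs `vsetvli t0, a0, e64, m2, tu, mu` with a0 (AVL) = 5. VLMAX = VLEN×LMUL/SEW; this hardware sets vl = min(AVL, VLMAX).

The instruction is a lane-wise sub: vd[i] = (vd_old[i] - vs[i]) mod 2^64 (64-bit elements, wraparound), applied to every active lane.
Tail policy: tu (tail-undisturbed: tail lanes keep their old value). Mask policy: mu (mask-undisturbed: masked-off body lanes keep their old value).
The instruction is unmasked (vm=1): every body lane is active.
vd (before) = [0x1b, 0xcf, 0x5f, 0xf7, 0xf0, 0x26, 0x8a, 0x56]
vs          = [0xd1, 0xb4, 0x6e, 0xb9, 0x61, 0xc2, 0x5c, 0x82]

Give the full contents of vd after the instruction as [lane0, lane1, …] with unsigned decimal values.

lanes per group: 256·2/64 = 8
vl = min(AVL, VLMAX) = min(5, 8) = 5
[0] sub(0x1b,0xd1) = 0xffffffffffffff4a
[1] sub(0xcf,0xb4) = 0x1b
[2] sub(0x5f,0x6e) = 0xfffffffffffffff1
[3] sub(0xf7,0xb9) = 0x3e
[4] sub(0xf0,0x61) = 0x8f
[5] tail/keep = 0x26
[6] tail/keep = 0x8a
[7] tail/keep = 0x56

vd = [18446744073709551434, 27, 18446744073709551601, 62, 143, 38, 138, 86]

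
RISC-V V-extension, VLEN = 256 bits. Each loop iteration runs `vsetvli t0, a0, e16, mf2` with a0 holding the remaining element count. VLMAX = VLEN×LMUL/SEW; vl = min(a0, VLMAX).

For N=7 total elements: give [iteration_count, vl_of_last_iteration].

VLMAX = VLEN×LMUL/SEW = 256×1/2/16 = 8
N=7: ⌈7/8⌉ = 1 iters; last vl = 7 − 0×8 = 7

[iterations, last_vl] = [1, 7]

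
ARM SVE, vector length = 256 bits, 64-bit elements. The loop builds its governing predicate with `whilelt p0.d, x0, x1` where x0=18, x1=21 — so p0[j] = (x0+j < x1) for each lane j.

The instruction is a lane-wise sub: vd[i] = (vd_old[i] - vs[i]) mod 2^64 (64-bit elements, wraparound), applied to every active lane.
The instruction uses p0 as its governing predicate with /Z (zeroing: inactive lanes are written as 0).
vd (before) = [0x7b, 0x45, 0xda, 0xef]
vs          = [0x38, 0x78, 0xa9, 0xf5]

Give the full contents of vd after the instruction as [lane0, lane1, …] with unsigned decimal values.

register lanes = 256/64 = 4
whilelt: lane j active iff 18+j < 21 → j < 3 → 3 active
lane  0: sub(0x7b,0x38) ⇒ 0x43
lane  1: sub(0x45,0x78) ⇒ 0xffffffffffffffcd
lane  2: sub(0xda,0xa9) ⇒ 0x31
lane  3: tail/zero ⇒ 0x00

vd = [67, 18446744073709551565, 49, 0]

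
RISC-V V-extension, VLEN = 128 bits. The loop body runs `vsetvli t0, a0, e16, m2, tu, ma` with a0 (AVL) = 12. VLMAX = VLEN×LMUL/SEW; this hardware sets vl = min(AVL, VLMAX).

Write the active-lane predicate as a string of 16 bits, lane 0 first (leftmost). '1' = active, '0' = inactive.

VLMAX = (128 × 2) / 16 = 16 lanes
AVL=12 ≤ VLMAX=16, so vl = 12
bits (lane 0 leftmost): 1111111111110000

predicate = 1111111111110000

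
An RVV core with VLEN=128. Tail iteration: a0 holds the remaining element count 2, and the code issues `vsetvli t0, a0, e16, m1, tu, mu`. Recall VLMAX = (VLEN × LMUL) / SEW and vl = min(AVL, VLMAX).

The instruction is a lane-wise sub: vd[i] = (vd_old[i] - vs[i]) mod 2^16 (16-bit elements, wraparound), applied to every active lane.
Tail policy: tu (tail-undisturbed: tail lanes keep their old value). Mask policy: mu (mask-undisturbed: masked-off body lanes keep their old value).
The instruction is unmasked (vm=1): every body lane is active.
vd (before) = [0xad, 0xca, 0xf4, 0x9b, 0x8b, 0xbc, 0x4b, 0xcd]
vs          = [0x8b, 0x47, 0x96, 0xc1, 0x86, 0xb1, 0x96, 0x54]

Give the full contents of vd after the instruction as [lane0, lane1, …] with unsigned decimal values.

vd = [34, 131, 244, 155, 139, 188, 75, 205]

VLMAX = VLEN×LMUL/SEW = 128×1/16 = 8
vl = min(AVL, VLMAX) = min(2, 8) = 2
vd[0] sub(0xad,0x8b) -> 0x22
vd[1] sub(0xca,0x47) -> 0x83
vd[2] tail/keep -> 0xf4
vd[3] tail/keep -> 0x9b
vd[4] tail/keep -> 0x8b
vd[5] tail/keep -> 0xbc
vd[6] tail/keep -> 0x4b
vd[7] tail/keep -> 0xcd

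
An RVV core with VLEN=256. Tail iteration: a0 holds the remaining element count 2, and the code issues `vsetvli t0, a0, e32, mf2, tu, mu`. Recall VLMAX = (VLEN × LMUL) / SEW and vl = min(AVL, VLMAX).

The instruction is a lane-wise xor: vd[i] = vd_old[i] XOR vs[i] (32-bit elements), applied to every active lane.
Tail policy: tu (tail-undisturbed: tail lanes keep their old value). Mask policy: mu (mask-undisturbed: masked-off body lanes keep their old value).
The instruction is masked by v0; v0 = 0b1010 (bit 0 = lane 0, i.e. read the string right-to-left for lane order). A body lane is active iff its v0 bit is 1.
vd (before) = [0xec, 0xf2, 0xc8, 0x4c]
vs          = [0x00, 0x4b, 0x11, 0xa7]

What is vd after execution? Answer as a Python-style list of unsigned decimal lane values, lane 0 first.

lanes per group: 256·1/2/32 = 4
vl ← min(2, 4) = 2
lane  0: mask-off/keep ⇒ 0xec
lane  1: xor(0xf2,0x4b) ⇒ 0xb9
lane  2: tail/keep ⇒ 0xc8
lane  3: tail/keep ⇒ 0x4c

vd = [236, 185, 200, 76]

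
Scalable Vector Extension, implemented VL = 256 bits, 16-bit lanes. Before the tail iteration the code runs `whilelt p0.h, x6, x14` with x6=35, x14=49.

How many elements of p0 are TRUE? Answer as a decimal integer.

256-bit reg / 16-bit elem → 16 lanes
p0[j] = (35+j < 49); true for j=0..13 → 14 lanes set

vl = 14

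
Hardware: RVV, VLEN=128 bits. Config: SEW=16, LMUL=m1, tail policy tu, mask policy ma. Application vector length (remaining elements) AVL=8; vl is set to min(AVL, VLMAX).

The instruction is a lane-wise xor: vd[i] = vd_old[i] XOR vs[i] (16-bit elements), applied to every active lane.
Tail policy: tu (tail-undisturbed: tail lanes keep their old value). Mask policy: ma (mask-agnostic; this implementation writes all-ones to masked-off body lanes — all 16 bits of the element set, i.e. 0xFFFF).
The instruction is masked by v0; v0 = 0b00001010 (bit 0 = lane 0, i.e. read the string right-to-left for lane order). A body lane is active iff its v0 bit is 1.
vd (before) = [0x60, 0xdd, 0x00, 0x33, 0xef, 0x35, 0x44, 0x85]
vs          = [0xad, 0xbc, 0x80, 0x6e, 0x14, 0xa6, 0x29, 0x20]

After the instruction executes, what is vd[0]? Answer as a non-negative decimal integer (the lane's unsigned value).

VLMAX = VLEN×LMUL/SEW = 128×1/16 = 8
vl ← min(8, 8) = 8
[0] mask-off/ones = 0xffff
[1] xor(0xdd,0xbc) = 0x61
[2] mask-off/ones = 0xffff
[3] xor(0x33,0x6e) = 0x5d
[4] mask-off/ones = 0xffff
[5] mask-off/ones = 0xffff
[6] mask-off/ones = 0xffff
[7] mask-off/ones = 0xffff

vd[0] = 65535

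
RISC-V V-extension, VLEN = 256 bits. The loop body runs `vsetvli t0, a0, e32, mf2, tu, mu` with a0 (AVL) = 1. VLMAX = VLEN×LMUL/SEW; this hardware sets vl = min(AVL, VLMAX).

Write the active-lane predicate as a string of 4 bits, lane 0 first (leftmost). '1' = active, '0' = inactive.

VLMAX = (256 × 1/2) / 32 = 4 lanes
AVL=1 ≤ VLMAX=4, so vl = 1
bits (lane 0 leftmost): 1000

predicate = 1000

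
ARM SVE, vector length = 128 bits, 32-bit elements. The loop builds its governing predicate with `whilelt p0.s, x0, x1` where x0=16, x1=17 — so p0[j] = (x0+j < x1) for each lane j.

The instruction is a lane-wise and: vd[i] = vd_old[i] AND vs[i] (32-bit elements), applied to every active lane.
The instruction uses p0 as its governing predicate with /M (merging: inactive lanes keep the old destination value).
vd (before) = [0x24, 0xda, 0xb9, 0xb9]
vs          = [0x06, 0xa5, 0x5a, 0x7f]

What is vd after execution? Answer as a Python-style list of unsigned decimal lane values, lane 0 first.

lane count: 128 div 32 = 4
whilelt: lane j active iff 16+j < 17 → j < 1 → 1 active
[0] and(0x24,0x06) = 0x04
[1] tail/keep = 0xda
[2] tail/keep = 0xb9
[3] tail/keep = 0xb9

vd = [4, 218, 185, 185]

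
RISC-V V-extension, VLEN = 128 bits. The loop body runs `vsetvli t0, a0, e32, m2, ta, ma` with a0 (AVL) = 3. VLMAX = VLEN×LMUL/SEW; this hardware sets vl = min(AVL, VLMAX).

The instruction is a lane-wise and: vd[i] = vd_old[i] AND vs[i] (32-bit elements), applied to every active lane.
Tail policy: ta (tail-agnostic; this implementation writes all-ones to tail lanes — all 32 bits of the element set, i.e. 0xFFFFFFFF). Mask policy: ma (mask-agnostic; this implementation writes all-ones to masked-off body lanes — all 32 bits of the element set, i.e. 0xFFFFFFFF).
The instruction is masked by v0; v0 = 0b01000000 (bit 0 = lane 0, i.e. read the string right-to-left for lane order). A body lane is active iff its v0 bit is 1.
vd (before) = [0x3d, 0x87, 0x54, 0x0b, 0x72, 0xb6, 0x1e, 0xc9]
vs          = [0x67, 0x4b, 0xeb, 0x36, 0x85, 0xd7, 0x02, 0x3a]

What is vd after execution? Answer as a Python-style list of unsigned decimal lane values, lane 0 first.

VLMAX = (128 × 2) / 32 = 8 lanes
vl ← min(3, 8) = 3
  i=0: mask-off/ones → 4294967295
  i=1: mask-off/ones → 4294967295
  i=2: mask-off/ones → 4294967295
  i=3: tail/ones → 4294967295
  i=4: tail/ones → 4294967295
  i=5: tail/ones → 4294967295
  i=6: tail/ones → 4294967295
  i=7: tail/ones → 4294967295

vd = [4294967295, 4294967295, 4294967295, 4294967295, 4294967295, 4294967295, 4294967295, 4294967295]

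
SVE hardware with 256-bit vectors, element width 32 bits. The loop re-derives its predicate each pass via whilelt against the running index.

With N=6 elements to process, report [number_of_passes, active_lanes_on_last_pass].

[iterations, last_vl] = [1, 6]

register lanes = 256/32 = 8
6 elements at 8/iter → 1 passes, remainder 6 on the last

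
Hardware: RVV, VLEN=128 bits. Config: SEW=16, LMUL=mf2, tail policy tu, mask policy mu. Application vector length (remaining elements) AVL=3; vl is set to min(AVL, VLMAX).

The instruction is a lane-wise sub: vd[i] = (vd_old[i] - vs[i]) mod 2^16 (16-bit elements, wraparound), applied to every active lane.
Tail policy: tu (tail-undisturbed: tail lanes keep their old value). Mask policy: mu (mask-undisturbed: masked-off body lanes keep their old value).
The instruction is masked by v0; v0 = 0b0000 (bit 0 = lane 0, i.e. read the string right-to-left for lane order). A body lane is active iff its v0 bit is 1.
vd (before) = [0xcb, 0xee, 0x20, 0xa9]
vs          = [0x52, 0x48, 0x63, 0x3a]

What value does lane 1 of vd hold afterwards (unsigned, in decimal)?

vd[1] = 238

lanes per group: 128·1/2/16 = 4
AVL=3 ≤ VLMAX=4, so vl = 3
[0] mask-off/keep = 0xcb
[1] mask-off/keep = 0xee
[2] mask-off/keep = 0x20
[3] tail/keep = 0xa9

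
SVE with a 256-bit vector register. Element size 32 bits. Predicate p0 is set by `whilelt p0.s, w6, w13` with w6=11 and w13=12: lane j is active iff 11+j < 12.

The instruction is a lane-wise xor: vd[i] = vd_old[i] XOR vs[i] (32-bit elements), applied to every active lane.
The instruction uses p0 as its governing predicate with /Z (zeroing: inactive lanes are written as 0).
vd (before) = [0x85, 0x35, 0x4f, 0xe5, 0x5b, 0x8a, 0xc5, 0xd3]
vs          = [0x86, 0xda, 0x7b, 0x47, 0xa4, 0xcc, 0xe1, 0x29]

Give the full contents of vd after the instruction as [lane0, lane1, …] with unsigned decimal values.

vd = [3, 0, 0, 0, 0, 0, 0, 0]

lane count: 256 div 32 = 8
active while 11+j < 12, i.e. j ∈ [0,1) capped at 8 ⇒ 1
  i=0: xor(0x85,0x86) → 3
  i=1: tail/zero → 0
  i=2: tail/zero → 0
  i=3: tail/zero → 0
  i=4: tail/zero → 0
  i=5: tail/zero → 0
  i=6: tail/zero → 0
  i=7: tail/zero → 0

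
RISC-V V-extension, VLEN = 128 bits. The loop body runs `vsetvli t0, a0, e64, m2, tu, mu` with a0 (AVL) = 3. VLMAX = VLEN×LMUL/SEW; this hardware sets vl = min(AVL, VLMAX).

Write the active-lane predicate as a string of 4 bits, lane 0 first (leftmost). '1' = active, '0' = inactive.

VLMAX = (128 × 2) / 64 = 4 lanes
vl = min(AVL, VLMAX) = min(3, 4) = 3
bits (lane 0 leftmost): 1110

predicate = 1110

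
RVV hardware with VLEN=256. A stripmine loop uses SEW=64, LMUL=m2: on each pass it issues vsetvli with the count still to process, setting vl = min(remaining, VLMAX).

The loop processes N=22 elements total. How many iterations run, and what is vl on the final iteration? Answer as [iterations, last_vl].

VLMAX = VLEN×LMUL/SEW = 256×2/64 = 8
iterations = ceil(22/8) = 3; final-pass vl = 6

[iterations, last_vl] = [3, 6]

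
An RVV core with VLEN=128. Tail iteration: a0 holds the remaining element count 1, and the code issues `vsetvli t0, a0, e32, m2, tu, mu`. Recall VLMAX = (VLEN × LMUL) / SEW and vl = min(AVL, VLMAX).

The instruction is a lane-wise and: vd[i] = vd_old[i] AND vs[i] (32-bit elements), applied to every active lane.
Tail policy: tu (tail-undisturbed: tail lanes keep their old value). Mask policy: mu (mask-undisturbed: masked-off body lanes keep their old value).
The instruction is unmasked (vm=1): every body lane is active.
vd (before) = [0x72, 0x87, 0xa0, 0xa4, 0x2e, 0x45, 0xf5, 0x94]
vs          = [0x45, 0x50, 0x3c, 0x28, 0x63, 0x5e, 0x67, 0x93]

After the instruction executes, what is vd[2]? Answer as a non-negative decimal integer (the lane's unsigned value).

vd[2] = 160

VLMAX = VLEN×LMUL/SEW = 128×2/32 = 8
vl = min(AVL, VLMAX) = min(1, 8) = 1
vd[0] and(0x72,0x45) -> 0x40
vd[1] tail/keep -> 0x87
vd[2] tail/keep -> 0xa0
vd[3] tail/keep -> 0xa4
vd[4] tail/keep -> 0x2e
vd[5] tail/keep -> 0x45
vd[6] tail/keep -> 0xf5
vd[7] tail/keep -> 0x94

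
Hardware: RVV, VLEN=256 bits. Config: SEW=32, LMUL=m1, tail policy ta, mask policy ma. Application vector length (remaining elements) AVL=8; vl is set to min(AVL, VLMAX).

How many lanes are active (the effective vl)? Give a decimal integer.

lanes per group: 256·1/32 = 8
vl ← min(8, 8) = 8

vl = 8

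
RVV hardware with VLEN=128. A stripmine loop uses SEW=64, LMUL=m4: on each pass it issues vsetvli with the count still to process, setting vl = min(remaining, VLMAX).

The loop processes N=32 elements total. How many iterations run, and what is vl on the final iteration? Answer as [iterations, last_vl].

VLMAX = VLEN×LMUL/SEW = 128×4/64 = 8
N=32: ⌈32/8⌉ = 4 iters; last vl = 32 − 3×8 = 8

[iterations, last_vl] = [4, 8]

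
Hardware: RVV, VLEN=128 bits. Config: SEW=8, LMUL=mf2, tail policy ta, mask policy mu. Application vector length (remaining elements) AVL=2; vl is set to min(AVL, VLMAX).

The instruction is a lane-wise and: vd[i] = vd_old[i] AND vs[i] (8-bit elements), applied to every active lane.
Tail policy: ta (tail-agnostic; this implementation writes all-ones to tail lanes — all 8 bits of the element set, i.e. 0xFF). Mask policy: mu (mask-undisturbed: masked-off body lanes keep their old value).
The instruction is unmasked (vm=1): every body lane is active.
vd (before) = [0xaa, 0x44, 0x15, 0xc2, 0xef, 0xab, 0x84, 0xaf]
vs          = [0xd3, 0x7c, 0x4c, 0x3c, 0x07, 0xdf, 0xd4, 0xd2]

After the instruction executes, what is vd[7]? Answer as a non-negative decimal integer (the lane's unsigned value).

vd[7] = 255

lanes per group: 128·1/2/8 = 8
vl = min(AVL, VLMAX) = min(2, 8) = 2
  i=0: and(0xaa,0xd3) → 130
  i=1: and(0x44,0x7c) → 68
  i=2: tail/ones → 255
  i=3: tail/ones → 255
  i=4: tail/ones → 255
  i=5: tail/ones → 255
  i=6: tail/ones → 255
  i=7: tail/ones → 255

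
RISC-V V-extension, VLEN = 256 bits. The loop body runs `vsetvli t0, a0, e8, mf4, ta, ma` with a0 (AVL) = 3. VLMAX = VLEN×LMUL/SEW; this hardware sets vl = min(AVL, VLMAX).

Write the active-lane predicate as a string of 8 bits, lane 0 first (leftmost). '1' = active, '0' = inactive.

predicate = 11100000

VLMAX = VLEN×LMUL/SEW = 256×1/4/8 = 8
vl = min(AVL, VLMAX) = min(3, 8) = 3
bits (lane 0 leftmost): 11100000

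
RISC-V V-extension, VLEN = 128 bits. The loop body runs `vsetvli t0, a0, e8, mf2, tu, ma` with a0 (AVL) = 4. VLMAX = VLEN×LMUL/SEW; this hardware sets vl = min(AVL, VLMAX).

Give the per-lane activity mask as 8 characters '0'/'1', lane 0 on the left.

predicate = 11110000

VLMAX = (128 × 1/2) / 8 = 8 lanes
vl = min(AVL, VLMAX) = min(4, 8) = 4
bits (lane 0 leftmost): 11110000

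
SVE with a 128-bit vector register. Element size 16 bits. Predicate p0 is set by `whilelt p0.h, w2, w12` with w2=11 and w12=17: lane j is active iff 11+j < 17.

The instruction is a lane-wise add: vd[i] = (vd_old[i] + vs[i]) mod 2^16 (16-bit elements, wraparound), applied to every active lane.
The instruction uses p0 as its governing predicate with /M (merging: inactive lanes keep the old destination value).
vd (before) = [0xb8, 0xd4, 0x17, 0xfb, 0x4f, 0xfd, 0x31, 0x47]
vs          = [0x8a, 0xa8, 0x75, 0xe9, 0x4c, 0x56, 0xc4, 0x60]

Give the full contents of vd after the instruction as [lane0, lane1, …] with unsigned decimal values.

register lanes = 128/16 = 8
p0[j] = (11+j < 17); true for j=0..5 → 6 lanes set
lane  0: add(0xb8,0x8a) ⇒ 0x142
lane  1: add(0xd4,0xa8) ⇒ 0x17c
lane  2: add(0x17,0x75) ⇒ 0x8c
lane  3: add(0xfb,0xe9) ⇒ 0x1e4
lane  4: add(0x4f,0x4c) ⇒ 0x9b
lane  5: add(0xfd,0x56) ⇒ 0x153
lane  6: tail/keep ⇒ 0x31
lane  7: tail/keep ⇒ 0x47

vd = [322, 380, 140, 484, 155, 339, 49, 71]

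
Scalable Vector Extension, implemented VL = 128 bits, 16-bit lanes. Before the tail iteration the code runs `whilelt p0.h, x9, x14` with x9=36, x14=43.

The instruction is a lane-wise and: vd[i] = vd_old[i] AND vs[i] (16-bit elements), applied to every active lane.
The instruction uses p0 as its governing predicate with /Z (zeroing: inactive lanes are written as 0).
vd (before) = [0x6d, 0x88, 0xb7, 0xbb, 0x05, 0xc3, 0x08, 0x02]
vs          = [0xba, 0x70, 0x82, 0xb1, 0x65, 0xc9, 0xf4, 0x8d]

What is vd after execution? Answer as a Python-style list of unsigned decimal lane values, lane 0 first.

vd = [40, 0, 130, 177, 5, 193, 0, 0]

lane count: 128 div 16 = 8
p0[j] = (36+j < 43); true for j=0..6 → 7 lanes set
[0] and(0x6d,0xba) = 0x28
[1] and(0x88,0x70) = 0x00
[2] and(0xb7,0x82) = 0x82
[3] and(0xbb,0xb1) = 0xb1
[4] and(0x05,0x65) = 0x05
[5] and(0xc3,0xc9) = 0xc1
[6] and(0x08,0xf4) = 0x00
[7] tail/zero = 0x00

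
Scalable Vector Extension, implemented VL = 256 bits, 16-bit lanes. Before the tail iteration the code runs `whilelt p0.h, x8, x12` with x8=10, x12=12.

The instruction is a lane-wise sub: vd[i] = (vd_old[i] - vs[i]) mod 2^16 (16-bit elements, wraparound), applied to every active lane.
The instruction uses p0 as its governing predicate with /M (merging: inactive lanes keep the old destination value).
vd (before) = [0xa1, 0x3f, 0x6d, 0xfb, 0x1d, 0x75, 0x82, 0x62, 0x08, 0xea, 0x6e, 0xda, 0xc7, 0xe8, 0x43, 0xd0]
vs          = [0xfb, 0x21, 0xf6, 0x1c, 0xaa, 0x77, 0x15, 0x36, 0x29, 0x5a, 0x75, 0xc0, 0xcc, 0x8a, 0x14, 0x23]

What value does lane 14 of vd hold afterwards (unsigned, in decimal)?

vd[14] = 67

256-bit reg / 16-bit elem → 16 lanes
whilelt: lane j active iff 10+j < 12 → j < 2 → 2 active
lane  0: sub(0xa1,0xfb) ⇒ 0xffa6
lane  1: sub(0x3f,0x21) ⇒ 0x1e
lane  2: tail/keep ⇒ 0x6d
lane  3: tail/keep ⇒ 0xfb
lane  4: tail/keep ⇒ 0x1d
lane  5: tail/keep ⇒ 0x75
lane  6: tail/keep ⇒ 0x82
lane  7: tail/keep ⇒ 0x62
lane  8: tail/keep ⇒ 0x08
lane  9: tail/keep ⇒ 0xea
lane 10: tail/keep ⇒ 0x6e
lane 11: tail/keep ⇒ 0xda
lane 12: tail/keep ⇒ 0xc7
lane 13: tail/keep ⇒ 0xe8
lane 14: tail/keep ⇒ 0x43
lane 15: tail/keep ⇒ 0xd0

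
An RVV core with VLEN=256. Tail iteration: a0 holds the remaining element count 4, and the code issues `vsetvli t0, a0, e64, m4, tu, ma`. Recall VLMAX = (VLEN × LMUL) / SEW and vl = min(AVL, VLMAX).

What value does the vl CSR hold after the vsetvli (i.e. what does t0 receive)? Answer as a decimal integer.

lanes per group: 256·4/64 = 16
vl ← min(4, 16) = 4

vl = 4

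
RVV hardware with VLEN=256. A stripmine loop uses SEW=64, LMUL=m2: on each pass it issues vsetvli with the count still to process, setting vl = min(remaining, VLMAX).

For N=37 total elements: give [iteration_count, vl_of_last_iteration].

lanes per group: 256·2/64 = 8
iterations = ceil(37/8) = 5; final-pass vl = 5

[iterations, last_vl] = [5, 5]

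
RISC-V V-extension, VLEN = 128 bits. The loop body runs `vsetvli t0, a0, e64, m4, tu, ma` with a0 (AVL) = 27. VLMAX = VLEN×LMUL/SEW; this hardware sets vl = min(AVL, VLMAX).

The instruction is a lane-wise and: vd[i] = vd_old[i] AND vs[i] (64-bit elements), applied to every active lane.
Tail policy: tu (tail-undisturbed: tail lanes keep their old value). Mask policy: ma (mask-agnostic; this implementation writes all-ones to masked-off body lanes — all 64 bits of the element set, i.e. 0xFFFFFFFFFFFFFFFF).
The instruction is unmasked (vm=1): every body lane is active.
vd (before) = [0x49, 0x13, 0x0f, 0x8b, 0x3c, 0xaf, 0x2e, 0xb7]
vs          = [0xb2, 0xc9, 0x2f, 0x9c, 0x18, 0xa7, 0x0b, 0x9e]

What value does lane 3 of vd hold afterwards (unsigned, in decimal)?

vd[3] = 136

VLMAX = (128 × 4) / 64 = 8 lanes
AVL=27 > VLMAX=8, so vl = 8
lane  0: and(0x49,0xb2) ⇒ 0x00
lane  1: and(0x13,0xc9) ⇒ 0x01
lane  2: and(0x0f,0x2f) ⇒ 0x0f
lane  3: and(0x8b,0x9c) ⇒ 0x88
lane  4: and(0x3c,0x18) ⇒ 0x18
lane  5: and(0xaf,0xa7) ⇒ 0xa7
lane  6: and(0x2e,0x0b) ⇒ 0x0a
lane  7: and(0xb7,0x9e) ⇒ 0x96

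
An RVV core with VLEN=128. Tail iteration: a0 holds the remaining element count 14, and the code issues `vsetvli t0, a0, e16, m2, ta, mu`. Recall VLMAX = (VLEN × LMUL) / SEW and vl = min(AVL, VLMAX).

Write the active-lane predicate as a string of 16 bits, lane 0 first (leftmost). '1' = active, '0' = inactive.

predicate = 1111111111111100

lanes per group: 128·2/16 = 16
vl ← min(14, 16) = 14
bits (lane 0 leftmost): 1111111111111100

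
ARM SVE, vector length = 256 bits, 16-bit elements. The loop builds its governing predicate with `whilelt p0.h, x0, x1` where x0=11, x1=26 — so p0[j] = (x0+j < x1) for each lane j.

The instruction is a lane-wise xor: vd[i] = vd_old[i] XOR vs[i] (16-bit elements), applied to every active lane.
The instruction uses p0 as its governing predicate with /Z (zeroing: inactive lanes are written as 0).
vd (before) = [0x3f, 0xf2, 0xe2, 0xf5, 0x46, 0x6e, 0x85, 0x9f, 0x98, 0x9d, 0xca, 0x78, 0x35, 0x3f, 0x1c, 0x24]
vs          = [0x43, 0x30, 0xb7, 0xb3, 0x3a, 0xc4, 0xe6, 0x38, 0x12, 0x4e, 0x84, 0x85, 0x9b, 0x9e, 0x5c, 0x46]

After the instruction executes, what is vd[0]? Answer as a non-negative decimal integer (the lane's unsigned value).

register lanes = 256/16 = 16
whilelt: lane j active iff 11+j < 26 → j < 15 → 15 active
lane  0: xor(0x3f,0x43) ⇒ 0x7c
lane  1: xor(0xf2,0x30) ⇒ 0xc2
lane  2: xor(0xe2,0xb7) ⇒ 0x55
lane  3: xor(0xf5,0xb3) ⇒ 0x46
lane  4: xor(0x46,0x3a) ⇒ 0x7c
lane  5: xor(0x6e,0xc4) ⇒ 0xaa
lane  6: xor(0x85,0xe6) ⇒ 0x63
lane  7: xor(0x9f,0x38) ⇒ 0xa7
lane  8: xor(0x98,0x12) ⇒ 0x8a
lane  9: xor(0x9d,0x4e) ⇒ 0xd3
lane 10: xor(0xca,0x84) ⇒ 0x4e
lane 11: xor(0x78,0x85) ⇒ 0xfd
lane 12: xor(0x35,0x9b) ⇒ 0xae
lane 13: xor(0x3f,0x9e) ⇒ 0xa1
lane 14: xor(0x1c,0x5c) ⇒ 0x40
lane 15: tail/zero ⇒ 0x00

vd[0] = 124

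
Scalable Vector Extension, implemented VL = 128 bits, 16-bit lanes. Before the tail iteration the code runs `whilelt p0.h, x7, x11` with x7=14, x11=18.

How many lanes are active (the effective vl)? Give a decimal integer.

lane count: 128 div 16 = 8
active while 14+j < 18, i.e. j ∈ [0,4) capped at 8 ⇒ 4

vl = 4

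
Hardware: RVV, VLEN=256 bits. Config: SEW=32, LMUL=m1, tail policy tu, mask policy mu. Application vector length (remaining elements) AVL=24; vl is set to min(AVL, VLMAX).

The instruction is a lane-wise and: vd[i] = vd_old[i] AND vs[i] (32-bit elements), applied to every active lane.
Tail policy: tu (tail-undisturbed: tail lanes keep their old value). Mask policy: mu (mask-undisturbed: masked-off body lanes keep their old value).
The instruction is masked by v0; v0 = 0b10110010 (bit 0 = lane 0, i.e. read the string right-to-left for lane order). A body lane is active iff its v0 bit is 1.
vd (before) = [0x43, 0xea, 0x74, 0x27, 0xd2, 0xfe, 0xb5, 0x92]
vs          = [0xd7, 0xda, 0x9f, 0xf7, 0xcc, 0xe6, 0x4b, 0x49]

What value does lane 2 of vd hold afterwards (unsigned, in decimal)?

lanes per group: 256·1/32 = 8
AVL=24 > VLMAX=8, so vl = 8
  i=0: mask-off/keep → 67
  i=1: and(0xea,0xda) → 202
  i=2: mask-off/keep → 116
  i=3: mask-off/keep → 39
  i=4: and(0xd2,0xcc) → 192
  i=5: and(0xfe,0xe6) → 230
  i=6: mask-off/keep → 181
  i=7: and(0x92,0x49) → 0

vd[2] = 116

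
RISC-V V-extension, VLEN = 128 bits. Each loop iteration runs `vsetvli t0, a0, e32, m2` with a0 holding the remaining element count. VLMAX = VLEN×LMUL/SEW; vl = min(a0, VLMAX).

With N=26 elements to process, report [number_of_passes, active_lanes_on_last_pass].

[iterations, last_vl] = [4, 2]

VLMAX = VLEN×LMUL/SEW = 128×2/32 = 8
iterations = ceil(26/8) = 4; final-pass vl = 2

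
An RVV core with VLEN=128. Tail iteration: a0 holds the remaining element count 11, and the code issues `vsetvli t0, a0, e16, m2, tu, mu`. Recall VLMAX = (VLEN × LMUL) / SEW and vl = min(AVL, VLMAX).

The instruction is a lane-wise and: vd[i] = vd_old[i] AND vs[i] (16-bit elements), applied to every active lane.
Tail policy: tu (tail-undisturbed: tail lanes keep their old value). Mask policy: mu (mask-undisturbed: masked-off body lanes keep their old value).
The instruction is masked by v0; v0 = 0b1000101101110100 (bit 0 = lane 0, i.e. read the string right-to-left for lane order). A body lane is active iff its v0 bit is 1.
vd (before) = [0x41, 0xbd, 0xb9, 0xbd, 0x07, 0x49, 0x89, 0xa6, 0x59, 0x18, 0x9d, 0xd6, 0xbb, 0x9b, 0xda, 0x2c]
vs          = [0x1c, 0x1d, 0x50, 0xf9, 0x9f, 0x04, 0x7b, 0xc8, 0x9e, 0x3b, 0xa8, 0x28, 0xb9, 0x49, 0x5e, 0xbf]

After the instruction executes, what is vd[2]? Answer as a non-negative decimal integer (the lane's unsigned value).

vd[2] = 16

VLMAX = (128 × 2) / 16 = 16 lanes
vl = min(AVL, VLMAX) = min(11, 16) = 11
[0] mask-off/keep = 0x41
[1] mask-off/keep = 0xbd
[2] and(0xb9,0x50) = 0x10
[3] mask-off/keep = 0xbd
[4] and(0x07,0x9f) = 0x07
[5] and(0x49,0x04) = 0x00
[6] and(0x89,0x7b) = 0x09
[7] mask-off/keep = 0xa6
[8] and(0x59,0x9e) = 0x18
[9] and(0x18,0x3b) = 0x18
[10] mask-off/keep = 0x9d
[11] tail/keep = 0xd6
[12] tail/keep = 0xbb
[13] tail/keep = 0x9b
[14] tail/keep = 0xda
[15] tail/keep = 0x2c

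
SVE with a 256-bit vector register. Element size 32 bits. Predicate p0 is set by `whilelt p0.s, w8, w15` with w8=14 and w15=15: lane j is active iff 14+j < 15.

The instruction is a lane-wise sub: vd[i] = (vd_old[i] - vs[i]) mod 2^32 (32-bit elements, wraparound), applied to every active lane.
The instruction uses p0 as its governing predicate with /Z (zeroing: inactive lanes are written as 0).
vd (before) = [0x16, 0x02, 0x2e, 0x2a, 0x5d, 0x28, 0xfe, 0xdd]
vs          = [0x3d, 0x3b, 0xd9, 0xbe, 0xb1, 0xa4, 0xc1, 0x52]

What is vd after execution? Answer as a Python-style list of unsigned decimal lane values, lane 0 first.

lane count: 256 div 32 = 8
whilelt: lane j active iff 14+j < 15 → j < 1 → 1 active
vd[0] sub(0x16,0x3d) -> 0xffffffd9
vd[1] tail/zero -> 0x00
vd[2] tail/zero -> 0x00
vd[3] tail/zero -> 0x00
vd[4] tail/zero -> 0x00
vd[5] tail/zero -> 0x00
vd[6] tail/zero -> 0x00
vd[7] tail/zero -> 0x00

vd = [4294967257, 0, 0, 0, 0, 0, 0, 0]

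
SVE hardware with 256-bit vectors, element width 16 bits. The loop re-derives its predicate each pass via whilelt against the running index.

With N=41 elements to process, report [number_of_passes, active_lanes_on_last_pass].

lane count: 256 div 16 = 16
41 elements at 16/iter → 3 passes, remainder 9 on the last

[iterations, last_vl] = [3, 9]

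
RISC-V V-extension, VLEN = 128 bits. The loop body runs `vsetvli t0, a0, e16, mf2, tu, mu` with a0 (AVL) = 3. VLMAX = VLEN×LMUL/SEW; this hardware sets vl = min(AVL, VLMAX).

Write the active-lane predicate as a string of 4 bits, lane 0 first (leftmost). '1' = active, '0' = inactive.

predicate = 1110

lanes per group: 128·1/2/16 = 4
AVL=3 ≤ VLMAX=4, so vl = 3
bits (lane 0 leftmost): 1110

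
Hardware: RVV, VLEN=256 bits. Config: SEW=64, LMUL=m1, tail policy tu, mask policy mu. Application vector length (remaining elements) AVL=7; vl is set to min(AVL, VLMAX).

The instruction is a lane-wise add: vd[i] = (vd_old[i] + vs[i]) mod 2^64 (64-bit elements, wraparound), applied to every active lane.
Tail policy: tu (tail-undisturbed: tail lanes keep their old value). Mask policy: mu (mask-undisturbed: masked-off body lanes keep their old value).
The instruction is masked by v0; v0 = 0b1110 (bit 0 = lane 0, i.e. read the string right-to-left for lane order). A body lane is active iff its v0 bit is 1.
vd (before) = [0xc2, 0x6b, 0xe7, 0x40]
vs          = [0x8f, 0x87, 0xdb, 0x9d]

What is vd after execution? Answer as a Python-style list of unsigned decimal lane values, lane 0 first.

vd = [194, 242, 450, 221]

lanes per group: 256·1/64 = 4
vl = min(AVL, VLMAX) = min(7, 4) = 4
  i=0: mask-off/keep → 194
  i=1: add(0x6b,0x87) → 242
  i=2: add(0xe7,0xdb) → 450
  i=3: add(0x40,0x9d) → 221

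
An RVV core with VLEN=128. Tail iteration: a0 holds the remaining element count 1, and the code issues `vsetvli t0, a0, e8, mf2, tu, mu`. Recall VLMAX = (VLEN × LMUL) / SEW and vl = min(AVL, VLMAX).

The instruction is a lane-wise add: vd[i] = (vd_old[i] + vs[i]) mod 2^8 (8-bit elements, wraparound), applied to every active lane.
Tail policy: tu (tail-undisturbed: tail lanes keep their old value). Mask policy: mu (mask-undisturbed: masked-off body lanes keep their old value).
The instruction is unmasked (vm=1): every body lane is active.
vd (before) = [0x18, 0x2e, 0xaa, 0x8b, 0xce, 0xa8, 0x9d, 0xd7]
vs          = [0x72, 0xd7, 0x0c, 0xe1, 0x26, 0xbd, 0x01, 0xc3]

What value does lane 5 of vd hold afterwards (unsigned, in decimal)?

lanes per group: 128·1/2/8 = 8
AVL=1 ≤ VLMAX=8, so vl = 1
  i=0: add(0x18,0x72) → 138
  i=1: tail/keep → 46
  i=2: tail/keep → 170
  i=3: tail/keep → 139
  i=4: tail/keep → 206
  i=5: tail/keep → 168
  i=6: tail/keep → 157
  i=7: tail/keep → 215

vd[5] = 168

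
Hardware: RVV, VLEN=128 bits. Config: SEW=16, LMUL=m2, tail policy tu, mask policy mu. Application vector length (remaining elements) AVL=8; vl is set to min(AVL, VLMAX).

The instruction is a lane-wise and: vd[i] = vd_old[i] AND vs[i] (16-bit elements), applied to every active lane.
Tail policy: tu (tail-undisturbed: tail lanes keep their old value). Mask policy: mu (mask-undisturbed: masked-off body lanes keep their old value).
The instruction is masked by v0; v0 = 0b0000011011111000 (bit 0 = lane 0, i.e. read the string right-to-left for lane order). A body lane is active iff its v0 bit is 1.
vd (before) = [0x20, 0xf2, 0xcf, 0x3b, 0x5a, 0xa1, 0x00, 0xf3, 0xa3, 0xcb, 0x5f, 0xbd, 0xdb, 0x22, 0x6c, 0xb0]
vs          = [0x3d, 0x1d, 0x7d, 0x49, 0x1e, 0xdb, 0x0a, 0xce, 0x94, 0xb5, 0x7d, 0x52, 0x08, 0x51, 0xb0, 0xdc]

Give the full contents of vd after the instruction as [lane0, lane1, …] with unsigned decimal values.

VLMAX = (128 × 2) / 16 = 16 lanes
AVL=8 ≤ VLMAX=16, so vl = 8
[0] mask-off/keep = 0x20
[1] mask-off/keep = 0xf2
[2] mask-off/keep = 0xcf
[3] and(0x3b,0x49) = 0x09
[4] and(0x5a,0x1e) = 0x1a
[5] and(0xa1,0xdb) = 0x81
[6] and(0x00,0x0a) = 0x00
[7] and(0xf3,0xce) = 0xc2
[8] tail/keep = 0xa3
[9] tail/keep = 0xcb
[10] tail/keep = 0x5f
[11] tail/keep = 0xbd
[12] tail/keep = 0xdb
[13] tail/keep = 0x22
[14] tail/keep = 0x6c
[15] tail/keep = 0xb0

vd = [32, 242, 207, 9, 26, 129, 0, 194, 163, 203, 95, 189, 219, 34, 108, 176]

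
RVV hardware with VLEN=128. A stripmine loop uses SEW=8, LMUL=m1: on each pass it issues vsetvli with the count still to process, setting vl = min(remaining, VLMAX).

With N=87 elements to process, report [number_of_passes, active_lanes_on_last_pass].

VLMAX = VLEN×LMUL/SEW = 128×1/8 = 16
87 elements at 16/iter → 6 passes, remainder 7 on the last

[iterations, last_vl] = [6, 7]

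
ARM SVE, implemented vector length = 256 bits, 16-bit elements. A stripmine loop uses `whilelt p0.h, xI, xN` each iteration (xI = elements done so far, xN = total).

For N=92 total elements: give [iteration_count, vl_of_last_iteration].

[iterations, last_vl] = [6, 12]

register lanes = 256/16 = 16
N=92: ⌈92/16⌉ = 6 iters; last vl = 92 − 5×16 = 12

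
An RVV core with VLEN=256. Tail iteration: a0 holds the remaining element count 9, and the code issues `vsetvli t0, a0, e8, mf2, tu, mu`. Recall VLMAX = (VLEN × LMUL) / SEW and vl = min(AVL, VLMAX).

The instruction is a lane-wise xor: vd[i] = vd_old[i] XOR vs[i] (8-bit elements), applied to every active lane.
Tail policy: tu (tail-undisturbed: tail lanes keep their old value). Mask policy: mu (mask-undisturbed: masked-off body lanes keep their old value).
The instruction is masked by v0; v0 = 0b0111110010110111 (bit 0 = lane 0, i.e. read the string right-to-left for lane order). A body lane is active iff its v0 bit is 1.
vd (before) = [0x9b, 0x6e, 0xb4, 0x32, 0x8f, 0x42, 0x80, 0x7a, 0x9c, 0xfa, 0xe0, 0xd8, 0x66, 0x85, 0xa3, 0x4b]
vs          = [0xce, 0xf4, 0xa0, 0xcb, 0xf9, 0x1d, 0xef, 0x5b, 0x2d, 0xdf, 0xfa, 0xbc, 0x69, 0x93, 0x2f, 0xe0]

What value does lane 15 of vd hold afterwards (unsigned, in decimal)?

VLMAX = (256 × 1/2) / 8 = 16 lanes
AVL=9 ≤ VLMAX=16, so vl = 9
  i=0: xor(0x9b,0xce) → 85
  i=1: xor(0x6e,0xf4) → 154
  i=2: xor(0xb4,0xa0) → 20
  i=3: mask-off/keep → 50
  i=4: xor(0x8f,0xf9) → 118
  i=5: xor(0x42,0x1d) → 95
  i=6: mask-off/keep → 128
  i=7: xor(0x7a,0x5b) → 33
  i=8: mask-off/keep → 156
  i=9: tail/keep → 250
  i=10: tail/keep → 224
  i=11: tail/keep → 216
  i=12: tail/keep → 102
  i=13: tail/keep → 133
  i=14: tail/keep → 163
  i=15: tail/keep → 75

vd[15] = 75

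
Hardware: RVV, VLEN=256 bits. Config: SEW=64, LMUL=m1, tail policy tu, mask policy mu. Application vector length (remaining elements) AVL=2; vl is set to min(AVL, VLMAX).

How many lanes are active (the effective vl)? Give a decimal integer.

VLMAX = (256 × 1) / 64 = 4 lanes
vl = min(AVL, VLMAX) = min(2, 4) = 2

vl = 2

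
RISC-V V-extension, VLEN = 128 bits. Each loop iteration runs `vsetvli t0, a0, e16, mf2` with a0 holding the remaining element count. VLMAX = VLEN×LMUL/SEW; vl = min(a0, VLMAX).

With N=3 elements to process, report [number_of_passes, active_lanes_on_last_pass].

VLMAX = VLEN×LMUL/SEW = 128×1/2/16 = 4
N=3: ⌈3/4⌉ = 1 iters; last vl = 3 − 0×4 = 3

[iterations, last_vl] = [1, 3]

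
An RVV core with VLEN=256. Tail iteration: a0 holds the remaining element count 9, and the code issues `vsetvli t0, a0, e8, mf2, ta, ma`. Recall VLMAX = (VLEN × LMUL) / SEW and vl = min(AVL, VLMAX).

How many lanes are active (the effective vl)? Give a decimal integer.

VLMAX = (256 × 1/2) / 8 = 16 lanes
AVL=9 ≤ VLMAX=16, so vl = 9

vl = 9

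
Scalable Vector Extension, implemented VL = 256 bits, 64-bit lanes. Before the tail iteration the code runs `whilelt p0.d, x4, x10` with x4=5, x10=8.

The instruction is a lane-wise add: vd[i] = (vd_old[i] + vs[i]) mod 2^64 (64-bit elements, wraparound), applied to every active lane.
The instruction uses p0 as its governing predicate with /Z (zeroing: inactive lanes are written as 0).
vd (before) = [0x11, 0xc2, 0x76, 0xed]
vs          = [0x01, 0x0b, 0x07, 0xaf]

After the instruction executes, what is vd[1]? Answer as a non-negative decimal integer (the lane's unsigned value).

vd[1] = 205

register lanes = 256/64 = 4
active while 5+j < 8, i.e. j ∈ [0,3) capped at 4 ⇒ 3
[0] add(0x11,0x01) = 0x12
[1] add(0xc2,0x0b) = 0xcd
[2] add(0x76,0x07) = 0x7d
[3] tail/zero = 0x00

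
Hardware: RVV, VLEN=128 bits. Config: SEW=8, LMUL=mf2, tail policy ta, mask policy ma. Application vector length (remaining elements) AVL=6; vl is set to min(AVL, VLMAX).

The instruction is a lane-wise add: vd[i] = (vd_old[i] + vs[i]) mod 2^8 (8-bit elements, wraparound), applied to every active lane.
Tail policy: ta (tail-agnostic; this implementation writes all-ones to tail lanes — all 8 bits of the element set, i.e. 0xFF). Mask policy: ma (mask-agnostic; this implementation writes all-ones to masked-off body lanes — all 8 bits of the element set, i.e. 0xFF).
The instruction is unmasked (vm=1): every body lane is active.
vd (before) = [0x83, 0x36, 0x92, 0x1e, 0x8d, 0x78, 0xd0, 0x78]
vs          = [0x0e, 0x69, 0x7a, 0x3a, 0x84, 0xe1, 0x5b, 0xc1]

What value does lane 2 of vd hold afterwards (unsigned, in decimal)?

VLMAX = (128 × 1/2) / 8 = 8 lanes
AVL=6 ≤ VLMAX=8, so vl = 6
vd[0] add(0x83,0x0e) -> 0x91
vd[1] add(0x36,0x69) -> 0x9f
vd[2] add(0x92,0x7a) -> 0x0c
vd[3] add(0x1e,0x3a) -> 0x58
vd[4] add(0x8d,0x84) -> 0x11
vd[5] add(0x78,0xe1) -> 0x59
vd[6] tail/ones -> 0xff
vd[7] tail/ones -> 0xff

vd[2] = 12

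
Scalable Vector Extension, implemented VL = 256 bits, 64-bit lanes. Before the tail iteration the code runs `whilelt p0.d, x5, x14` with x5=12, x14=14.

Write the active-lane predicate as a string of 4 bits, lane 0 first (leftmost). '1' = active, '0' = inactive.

lane count: 256 div 64 = 4
active while 12+j < 14, i.e. j ∈ [0,2) capped at 4 ⇒ 2
bits (lane 0 leftmost): 1100

predicate = 1100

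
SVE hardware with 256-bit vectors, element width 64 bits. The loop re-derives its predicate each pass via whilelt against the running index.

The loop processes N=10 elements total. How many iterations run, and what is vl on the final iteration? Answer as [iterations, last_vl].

[iterations, last_vl] = [3, 2]

register lanes = 256/64 = 4
N=10: ⌈10/4⌉ = 3 iters; last vl = 10 − 2×4 = 2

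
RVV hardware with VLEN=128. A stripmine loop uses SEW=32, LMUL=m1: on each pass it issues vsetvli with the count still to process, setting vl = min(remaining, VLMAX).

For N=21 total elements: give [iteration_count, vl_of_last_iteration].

lanes per group: 128·1/32 = 4
iterations = ceil(21/4) = 6; final-pass vl = 1

[iterations, last_vl] = [6, 1]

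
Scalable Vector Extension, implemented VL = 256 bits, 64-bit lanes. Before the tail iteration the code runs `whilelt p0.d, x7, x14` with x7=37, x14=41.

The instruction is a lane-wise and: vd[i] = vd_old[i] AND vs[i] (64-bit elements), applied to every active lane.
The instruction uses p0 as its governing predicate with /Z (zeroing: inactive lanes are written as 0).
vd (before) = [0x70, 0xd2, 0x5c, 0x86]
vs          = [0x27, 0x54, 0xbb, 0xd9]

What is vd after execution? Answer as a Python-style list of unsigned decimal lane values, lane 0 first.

vd = [32, 80, 24, 128]

256-bit reg / 64-bit elem → 4 lanes
p0[j] = (37+j < 41); true for j=0..3 → 4 lanes set
vd[0] and(0x70,0x27) -> 0x20
vd[1] and(0xd2,0x54) -> 0x50
vd[2] and(0x5c,0xbb) -> 0x18
vd[3] and(0x86,0xd9) -> 0x80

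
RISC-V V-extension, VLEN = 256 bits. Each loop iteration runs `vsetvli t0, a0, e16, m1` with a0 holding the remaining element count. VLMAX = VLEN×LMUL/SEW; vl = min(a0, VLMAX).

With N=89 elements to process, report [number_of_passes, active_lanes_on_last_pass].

[iterations, last_vl] = [6, 9]

VLMAX = (256 × 1) / 16 = 16 lanes
iterations = ceil(89/16) = 6; final-pass vl = 9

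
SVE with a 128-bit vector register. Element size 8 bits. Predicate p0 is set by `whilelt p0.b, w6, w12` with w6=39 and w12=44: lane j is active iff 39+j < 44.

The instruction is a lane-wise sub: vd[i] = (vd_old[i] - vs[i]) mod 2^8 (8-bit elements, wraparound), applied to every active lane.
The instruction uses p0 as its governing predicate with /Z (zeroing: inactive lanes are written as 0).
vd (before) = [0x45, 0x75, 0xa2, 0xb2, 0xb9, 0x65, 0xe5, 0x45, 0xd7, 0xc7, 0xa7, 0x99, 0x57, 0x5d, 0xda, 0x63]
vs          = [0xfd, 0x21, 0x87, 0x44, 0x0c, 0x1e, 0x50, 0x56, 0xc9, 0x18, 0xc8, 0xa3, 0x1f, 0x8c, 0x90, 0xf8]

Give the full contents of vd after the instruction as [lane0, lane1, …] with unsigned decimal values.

lane count: 128 div 8 = 16
whilelt: lane j active iff 39+j < 44 → j < 5 → 5 active
[0] sub(0x45,0xfd) = 0x48
[1] sub(0x75,0x21) = 0x54
[2] sub(0xa2,0x87) = 0x1b
[3] sub(0xb2,0x44) = 0x6e
[4] sub(0xb9,0x0c) = 0xad
[5] tail/zero = 0x00
[6] tail/zero = 0x00
[7] tail/zero = 0x00
[8] tail/zero = 0x00
[9] tail/zero = 0x00
[10] tail/zero = 0x00
[11] tail/zero = 0x00
[12] tail/zero = 0x00
[13] tail/zero = 0x00
[14] tail/zero = 0x00
[15] tail/zero = 0x00

vd = [72, 84, 27, 110, 173, 0, 0, 0, 0, 0, 0, 0, 0, 0, 0, 0]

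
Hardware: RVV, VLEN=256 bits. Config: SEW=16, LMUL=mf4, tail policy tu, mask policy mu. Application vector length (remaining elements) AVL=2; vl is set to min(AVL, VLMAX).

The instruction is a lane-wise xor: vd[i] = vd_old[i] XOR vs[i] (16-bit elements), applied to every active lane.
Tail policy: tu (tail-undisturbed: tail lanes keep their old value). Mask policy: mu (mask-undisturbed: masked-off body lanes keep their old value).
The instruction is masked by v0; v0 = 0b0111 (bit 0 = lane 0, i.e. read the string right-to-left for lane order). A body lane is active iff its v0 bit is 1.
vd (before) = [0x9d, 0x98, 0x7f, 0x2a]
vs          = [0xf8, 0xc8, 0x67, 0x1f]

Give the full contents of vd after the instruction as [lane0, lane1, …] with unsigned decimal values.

VLMAX = (256 × 1/4) / 16 = 4 lanes
vl ← min(2, 4) = 2
[0] xor(0x9d,0xf8) = 0x65
[1] xor(0x98,0xc8) = 0x50
[2] tail/keep = 0x7f
[3] tail/keep = 0x2a

vd = [101, 80, 127, 42]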